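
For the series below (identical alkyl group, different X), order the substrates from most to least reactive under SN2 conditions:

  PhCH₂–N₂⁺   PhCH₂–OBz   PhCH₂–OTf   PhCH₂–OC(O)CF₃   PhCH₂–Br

Same R in every case — rank the leaving groups.
Leaving-group ability tracks the stability of the departed species; conjugate-acid pKₐ is the usual yardstick (lower pKₐ → better LG).
PhCH₂–N₂⁺ loses N₂: no meaningful conjugate acid; N₂ departs as an exceptionally stable neutral molecule
PhCH₂–OTf loses OTf⁻: pKₐ(CF₃SO₃H (triflic acid)) ≈ -14
PhCH₂–Br loses Br⁻: pKₐ(HBr) ≈ -9
PhCH₂–OC(O)CF₃ loses CF₃COO⁻: pKₐ(CF₃COOH) ≈ 0.2
PhCH₂–OBz loses PhCOO⁻: pKₐ(C₆H₅COOH) ≈ 4.2

PhCH₂–N₂⁺ > PhCH₂–OTf > PhCH₂–Br > PhCH₂–OC(O)CF₃ > PhCH₂–OBz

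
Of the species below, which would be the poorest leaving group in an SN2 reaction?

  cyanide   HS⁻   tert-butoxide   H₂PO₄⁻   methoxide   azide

H₂PO₄⁻: pKₐ(H₃PO₄) ≈ 2.1
azide: pKₐ(HN₃) ≈ 4.7
HS⁻: pKₐ(H₂S) ≈ 7
cyanide: pKₐ(HCN) ≈ 9.2
methoxide: pKₐ(CH₃OH) ≈ 15.5
tert-butoxide: pKₐ(t-BuOH) ≈ 18

tert-butoxide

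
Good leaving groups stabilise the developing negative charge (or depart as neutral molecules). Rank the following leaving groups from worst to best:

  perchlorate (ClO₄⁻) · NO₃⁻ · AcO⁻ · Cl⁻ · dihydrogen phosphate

The more stable X⁻ (or X) is on its own — i.e. the weaker a base it is — the better a leaving group it makes.
perchlorate (ClO₄⁻): pKₐ(HClO₄) ≈ -10 — extremely weak base; rarely used for safety reasons
Cl⁻: pKₐ(HCl) ≈ -7
NO₃⁻: pKₐ(HNO₃) ≈ -1.3 — resonance-delocalised over three oxygens
dihydrogen phosphate: pKₐ(H₃PO₄) ≈ 2.1 — moderate base; biological leaving group after further activation
AcO⁻: pKₐ(CH₃COOH) ≈ 4.8 — resonance-stabilised but still a weak base
Reversing gives the worst-to-best order requested.

AcO⁻ < dihydrogen phosphate < NO₃⁻ < Cl⁻ < perchlorate (ClO₄⁻)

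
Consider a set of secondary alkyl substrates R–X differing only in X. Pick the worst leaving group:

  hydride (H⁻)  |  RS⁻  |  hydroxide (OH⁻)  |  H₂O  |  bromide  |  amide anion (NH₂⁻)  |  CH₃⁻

CH₃⁻

Leaving-group ability tracks the stability of the departed species; conjugate-acid pKₐ is the usual yardstick (lower pKₐ → better LG).
bromide: pKₐ(HBr) ≈ -9
H₂O: pKₐ(H₃O⁺) ≈ -1.7
RS⁻: pKₐ(RSH (a thiol)) ≈ 10.5
hydroxide (OH⁻): pKₐ(H₂O) ≈ 15.7
hydride (H⁻): pKₐ(H₂) ≈ 36
amide anion (NH₂⁻): pKₐ(NH₃) ≈ 38
CH₃⁻: pKₐ(CH₄) ≈ 48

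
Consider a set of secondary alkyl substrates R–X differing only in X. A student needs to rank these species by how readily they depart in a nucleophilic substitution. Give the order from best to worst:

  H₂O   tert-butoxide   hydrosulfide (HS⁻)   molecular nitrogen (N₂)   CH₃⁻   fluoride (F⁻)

molecular nitrogen (N₂) > H₂O > fluoride (F⁻) > hydrosulfide (HS⁻) > tert-butoxide > CH₃⁻

molecular nitrogen (N₂): no meaningful conjugate acid; N₂ departs as an exceptionally stable neutral molecule
H₂O: pKₐ(H₃O⁺) ≈ -1.7
fluoride (F⁻): pKₐ(HF) ≈ 3.2
hydrosulfide (HS⁻): pKₐ(H₂S) ≈ 7
tert-butoxide: pKₐ(t-BuOH) ≈ 18
CH₃⁻: pKₐ(CH₄) ≈ 48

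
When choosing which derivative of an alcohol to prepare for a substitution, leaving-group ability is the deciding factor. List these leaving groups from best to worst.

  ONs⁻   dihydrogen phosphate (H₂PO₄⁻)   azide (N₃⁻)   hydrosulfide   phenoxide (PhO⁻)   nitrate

ONs⁻ > nitrate > dihydrogen phosphate (H₂PO₄⁻) > azide (N₃⁻) > hydrosulfide > phenoxide (PhO⁻)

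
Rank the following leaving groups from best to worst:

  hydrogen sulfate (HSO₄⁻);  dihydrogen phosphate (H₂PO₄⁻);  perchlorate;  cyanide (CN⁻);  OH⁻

perchlorate > hydrogen sulfate (HSO₄⁻) > dihydrogen phosphate (H₂PO₄⁻) > cyanide (CN⁻) > OH⁻

A good leaving group is a weak base: the lower the pKₐ of its conjugate acid, the more readily it departs.
perchlorate: pKₐ(HClO₄) ≈ -10
hydrogen sulfate (HSO₄⁻): pKₐ(H₂SO₄) ≈ -3 — conjugate base of a strong mineral acid
dihydrogen phosphate (H₂PO₄⁻): pKₐ(H₃PO₄) ≈ 2.1 — moderate base; biological leaving group after further activation
cyanide (CN⁻): pKₐ(HCN) ≈ 9.2 — sp carbon stabilises the charge somewhat, but still a poor LG
OH⁻: pKₐ(H₂O) ≈ 15.7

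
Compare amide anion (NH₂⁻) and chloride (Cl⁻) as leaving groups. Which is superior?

chloride (Cl⁻)

chloride (Cl⁻) is the better leaving group.
pKₐ(HCl) ≈ -7 versus pKₐ(NH₃) ≈ 38: chloride (Cl⁻) is the much weaker base.
Moderately weak base.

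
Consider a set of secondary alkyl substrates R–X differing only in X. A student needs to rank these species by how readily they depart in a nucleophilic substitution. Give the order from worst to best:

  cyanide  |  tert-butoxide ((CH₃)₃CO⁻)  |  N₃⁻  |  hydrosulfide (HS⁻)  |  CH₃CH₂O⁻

A good leaving group is a weak base: the lower the pKₐ of its conjugate acid, the more readily it departs.
N₃⁻: pKₐ(HN₃) ≈ 4.7 — linear, resonance-stabilised
hydrosulfide (HS⁻): pKₐ(H₂S) ≈ 7
cyanide: pKₐ(HCN) ≈ 9.2
CH₃CH₂O⁻: pKₐ(CH₃CH₂OH) ≈ 16
tert-butoxide ((CH₃)₃CO⁻): pKₐ(t-BuOH) ≈ 18 — bulky, strongly basic alkoxide
The question asks for worst first, so the sequence is read in increasing leaving-group ability.

tert-butoxide ((CH₃)₃CO⁻) < CH₃CH₂O⁻ < cyanide < hydrosulfide (HS⁻) < N₃⁻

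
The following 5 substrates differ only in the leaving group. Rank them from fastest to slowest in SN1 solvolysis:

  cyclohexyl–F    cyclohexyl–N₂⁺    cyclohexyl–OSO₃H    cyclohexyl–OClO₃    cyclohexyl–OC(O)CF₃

cyclohexyl–N₂⁺ > cyclohexyl–OClO₃ > cyclohexyl–OSO₃H > cyclohexyl–OC(O)CF₃ > cyclohexyl–F

Same R in every case — rank the leaving groups.
The more stable X⁻ (or X) is on its own — i.e. the weaker a base it is — the better a leaving group it makes.
cyclohexyl–N₂⁺ loses N₂: no meaningful conjugate acid; N₂ departs as an exceptionally stable neutral molecule
cyclohexyl–OClO₃ loses ClO₄⁻: pKₐ(HClO₄) ≈ -10
cyclohexyl–OSO₃H loses HSO₄⁻: pKₐ(H₂SO₄) ≈ -3
cyclohexyl–OC(O)CF₃ loses CF₃COO⁻: pKₐ(CF₃COOH) ≈ 0.2
cyclohexyl–F loses F⁻: pKₐ(HF) ≈ 3.2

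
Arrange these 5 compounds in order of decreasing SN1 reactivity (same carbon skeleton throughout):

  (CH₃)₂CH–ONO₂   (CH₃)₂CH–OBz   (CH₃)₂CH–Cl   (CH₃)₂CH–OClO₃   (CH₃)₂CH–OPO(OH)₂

The skeletons are identical, so relative rate is governed entirely by leaving-group ability.
Leaving-group ability tracks the stability of the departed species; conjugate-acid pKₐ is the usual yardstick (lower pKₐ → better LG).
(CH₃)₂CH–OClO₃ loses ClO₄⁻: pKₐ(HClO₄) ≈ -10
(CH₃)₂CH–Cl loses Cl⁻: pKₐ(HCl) ≈ -7
(CH₃)₂CH–ONO₂ loses NO₃⁻: pKₐ(HNO₃) ≈ -1.3
(CH₃)₂CH–OPO(OH)₂ loses H₂PO₄⁻: pKₐ(H₃PO₄) ≈ 2.1
(CH₃)₂CH–OBz loses PhCOO⁻: pKₐ(C₆H₅COOH) ≈ 4.2

(CH₃)₂CH–OClO₃ > (CH₃)₂CH–Cl > (CH₃)₂CH–ONO₂ > (CH₃)₂CH–OPO(OH)₂ > (CH₃)₂CH–OBz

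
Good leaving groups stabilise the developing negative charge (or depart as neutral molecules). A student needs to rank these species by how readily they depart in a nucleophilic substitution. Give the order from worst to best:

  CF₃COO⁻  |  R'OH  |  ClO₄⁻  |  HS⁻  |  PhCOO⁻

HS⁻ < PhCOO⁻ < CF₃COO⁻ < R'OH < ClO₄⁻

Leaving-group ability tracks the stability of the departed species; conjugate-acid pKₐ is the usual yardstick (lower pKₐ → better LG).
ClO₄⁻: pKₐ(HClO₄) ≈ -10
R'OH: pKₐ(R'OH₂⁺) ≈ -2.4 — neutral; leaves from a protonated ether (an oxonium ion, R–O(H)R'⁺)
CF₃COO⁻: pKₐ(CF₃COOH) ≈ 0.2
PhCOO⁻: pKₐ(C₆H₅COOH) ≈ 4.2 — aryl carboxylate
HS⁻: pKₐ(H₂S) ≈ 7
The question asks for worst first, so the sequence is read in increasing leaving-group ability.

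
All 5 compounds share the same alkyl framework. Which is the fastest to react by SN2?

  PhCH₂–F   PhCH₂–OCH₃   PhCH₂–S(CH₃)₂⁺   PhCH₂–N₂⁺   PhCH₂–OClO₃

Identical carbon frameworks mean the comparison reduces to leaving-group quality.
Rank by basicity of the departing species: weakest base leaves most easily.
PhCH₂–N₂⁺ loses N₂: no meaningful conjugate acid; N₂ departs as an exceptionally stable neutral molecule
PhCH₂–OClO₃ loses ClO₄⁻: pKₐ(HClO₄) ≈ -10
PhCH₂–S(CH₃)₂⁺ loses SR'₂: pKₐ(R'₂SH⁺) ≈ -7
PhCH₂–F loses F⁻: pKₐ(HF) ≈ 3.2
PhCH₂–OCH₃ loses CH₃O⁻: pKₐ(CH₃OH) ≈ 15.5

PhCH₂–N₂⁺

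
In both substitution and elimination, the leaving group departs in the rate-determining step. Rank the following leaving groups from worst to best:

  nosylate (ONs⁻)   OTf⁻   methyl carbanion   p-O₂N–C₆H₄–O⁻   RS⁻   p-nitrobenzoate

methyl carbanion < RS⁻ < p-O₂N–C₆H₄–O⁻ < p-nitrobenzoate < nosylate (ONs⁻) < OTf⁻

OTf⁻: pKₐ(CF₃SO₃H (triflic acid)) ≈ -14
nosylate (ONs⁻): pKₐ(p-O₂NC₆H₄SO₃H) ≈ -3.5
p-nitrobenzoate: pKₐ(p-nitrobenzoic acid) ≈ 3.4
p-O₂N–C₆H₄–O⁻: pKₐ(p-nitrophenol) ≈ 7.2
RS⁻: pKₐ(RSH (a thiol)) ≈ 10.5
methyl carbanion: pKₐ(CH₄) ≈ 48
Reversing gives the worst-to-best order requested.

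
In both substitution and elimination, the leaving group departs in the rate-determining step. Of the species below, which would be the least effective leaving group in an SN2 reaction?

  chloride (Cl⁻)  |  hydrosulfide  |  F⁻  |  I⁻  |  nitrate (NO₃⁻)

hydrosulfide

A good leaving group is a weak base: the lower the pKₐ of its conjugate acid, the more readily it departs.
I⁻: pKₐ(HI) ≈ -10
chloride (Cl⁻): pKₐ(HCl) ≈ -7
nitrate (NO₃⁻): pKₐ(HNO₃) ≈ -1.3
F⁻: pKₐ(HF) ≈ 3.2
hydrosulfide: pKₐ(H₂S) ≈ 7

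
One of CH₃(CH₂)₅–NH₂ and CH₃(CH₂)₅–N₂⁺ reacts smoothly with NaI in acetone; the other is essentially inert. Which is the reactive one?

CH₃(CH₂)₅–N₂⁺

From CH₃(CH₂)₅–NH₂ the departing group would be NH₂⁻ (pKₐ(NH₃) ≈ 38). Extremely strong base; never a leaving group.
From CH₃(CH₂)₅–N₂⁺ the leaving group is N₂ (no meaningful conjugate acid; N₂ departs as an exceptionally stable neutral molecule).
(In practice CH₃(CH₂)₅–N₂⁺ is made from CH₃(CH₂)₅–NH₂ by diazotisation (NaNO₂ / HCl, 0 °C), generating a diazonium salt that expels N₂.)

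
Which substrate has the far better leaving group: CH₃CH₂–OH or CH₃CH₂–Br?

CH₃CH₂–Br

From CH₃CH₂–OH the departing group would be OH⁻ (pKₐ(H₂O) ≈ 15.7). Strong base; essentially never leaves without prior activation.
From CH₃CH₂–Br the leaving group is Br⁻ (pKₐ(HBr) ≈ -9). Weak base; good leaving group.
(In practice CH₃CH₂–Br is made from CH₃CH₂–OH by treatment with PBr₃, replacing the hydroxyl with bromide.)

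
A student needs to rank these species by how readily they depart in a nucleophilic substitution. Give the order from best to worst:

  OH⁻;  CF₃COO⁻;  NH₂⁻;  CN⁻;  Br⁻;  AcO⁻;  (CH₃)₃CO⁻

Br⁻: pKₐ(HBr) ≈ -9
CF₃COO⁻: pKₐ(CF₃COOH) ≈ 0.2
AcO⁻: pKₐ(CH₃COOH) ≈ 4.8
CN⁻: pKₐ(HCN) ≈ 9.2
OH⁻: pKₐ(H₂O) ≈ 15.7
(CH₃)₃CO⁻: pKₐ(t-BuOH) ≈ 18
NH₂⁻: pKₐ(NH₃) ≈ 38

Br⁻ > CF₃COO⁻ > AcO⁻ > CN⁻ > OH⁻ > (CH₃)₃CO⁻ > NH₂⁻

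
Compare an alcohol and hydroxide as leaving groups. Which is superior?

an alcohol is the better leaving group.
pKₐ(R'OH₂⁺) ≈ -2.4 versus pKₐ(H₂O) ≈ 15.7: an alcohol is the much weaker base.
Neutral; leaves from a protonated ether (an oxonium ion, R–O(H)R'⁺).

an alcohol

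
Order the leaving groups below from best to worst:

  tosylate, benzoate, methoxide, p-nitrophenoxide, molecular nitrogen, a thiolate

molecular nitrogen: no meaningful conjugate acid; N₂ departs as an exceptionally stable neutral molecule
tosylate: pKₐ(p-CH₃C₆H₄SO₃H (TsOH)) ≈ -2.8 — resonance-delocalised arenesulfonate
benzoate: pKₐ(C₆H₅COOH) ≈ 4.2 — aryl carboxylate
p-nitrophenoxide: pKₐ(p-nitrophenol) ≈ 7.2 — nitro group delocalises the charge; the classic chromogenic LG
a thiolate: pKₐ(RSH (a thiol)) ≈ 10.5
methoxide: pKₐ(CH₃OH) ≈ 15.5 — strong base; alkoxides do not leave unassisted

molecular nitrogen > tosylate > benzoate > p-nitrophenoxide > a thiolate > methoxide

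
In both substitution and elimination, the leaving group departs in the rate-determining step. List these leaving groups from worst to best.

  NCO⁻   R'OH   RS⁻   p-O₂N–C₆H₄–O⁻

Leaving-group ability tracks the stability of the departed species; conjugate-acid pKₐ is the usual yardstick (lower pKₐ → better LG).
R'OH: pKₐ(R'OH₂⁺) ≈ -2.4 — neutral; leaves from a protonated ether (an oxonium ion, R–O(H)R'⁺)
NCO⁻: pKₐ(HOCN) ≈ 3.5 — resonance between N and O
p-O₂N–C₆H₄–O⁻: pKₐ(p-nitrophenol) ≈ 7.2 — nitro group delocalises the charge; the classic chromogenic LG
RS⁻: pKₐ(RSH (a thiol)) ≈ 10.5
Reversing gives the worst-to-best order requested.

RS⁻ < p-O₂N–C₆H₄–O⁻ < NCO⁻ < R'OH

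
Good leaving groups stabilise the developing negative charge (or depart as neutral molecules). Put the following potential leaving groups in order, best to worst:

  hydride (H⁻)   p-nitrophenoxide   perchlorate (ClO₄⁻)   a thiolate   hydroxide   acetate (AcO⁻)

perchlorate (ClO₄⁻): pKₐ(HClO₄) ≈ -10 — extremely weak base; rarely used for safety reasons
acetate (AcO⁻): pKₐ(CH₃COOH) ≈ 4.8
p-nitrophenoxide: pKₐ(p-nitrophenol) ≈ 7.2
a thiolate: pKₐ(RSH (a thiol)) ≈ 10.5
hydroxide: pKₐ(H₂O) ≈ 15.7
hydride (H⁻): pKₐ(H₂) ≈ 36

perchlorate (ClO₄⁻) > acetate (AcO⁻) > p-nitrophenoxide > a thiolate > hydroxide > hydride (H⁻)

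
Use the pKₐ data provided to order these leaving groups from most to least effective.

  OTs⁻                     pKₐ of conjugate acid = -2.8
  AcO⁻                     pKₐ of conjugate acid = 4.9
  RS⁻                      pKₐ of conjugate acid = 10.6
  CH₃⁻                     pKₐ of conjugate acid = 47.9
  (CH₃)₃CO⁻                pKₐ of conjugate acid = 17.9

OTs⁻ > AcO⁻ > RS⁻ > (CH₃)₃CO⁻ > CH₃⁻

Lower conjugate-acid pKₐ ⇒ weaker base ⇒ better leaving group.
Sorting by the given values: OTs⁻ (-2.8), AcO⁻ (4.9), RS⁻ (10.6), (CH₃)₃CO⁻ (17.9), CH₃⁻ (47.9).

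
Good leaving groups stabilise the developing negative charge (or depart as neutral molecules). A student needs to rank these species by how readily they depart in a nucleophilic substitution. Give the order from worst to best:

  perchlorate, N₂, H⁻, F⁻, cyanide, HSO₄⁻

Rank by basicity of the departing species: weakest base leaves most easily.
N₂: no meaningful conjugate acid; N₂ departs as an exceptionally stable neutral molecule
perchlorate: pKₐ(HClO₄) ≈ -10 — extremely weak base; rarely used for safety reasons
HSO₄⁻: pKₐ(H₂SO₄) ≈ -3 — conjugate base of a strong mineral acid
F⁻: pKₐ(HF) ≈ 3.2 — small and strongly basic; the poor halide leaving group
cyanide: pKₐ(HCN) ≈ 9.2 — sp carbon stabilises the charge somewhat, but still a poor LG
H⁻: pKₐ(H₂) ≈ 36
Listed from poorest to best leaving group as asked.

H⁻ < cyanide < F⁻ < HSO₄⁻ < perchlorate < N₂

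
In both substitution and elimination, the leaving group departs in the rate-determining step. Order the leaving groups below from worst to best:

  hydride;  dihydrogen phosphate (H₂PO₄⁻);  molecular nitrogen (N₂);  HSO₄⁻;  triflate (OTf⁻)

hydride < dihydrogen phosphate (H₂PO₄⁻) < HSO₄⁻ < triflate (OTf⁻) < molecular nitrogen (N₂)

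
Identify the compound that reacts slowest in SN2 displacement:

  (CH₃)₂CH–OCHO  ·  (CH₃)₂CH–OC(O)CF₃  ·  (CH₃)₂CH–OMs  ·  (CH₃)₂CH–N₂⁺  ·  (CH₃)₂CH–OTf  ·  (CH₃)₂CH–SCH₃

Identical carbon frameworks mean the comparison reduces to leaving-group quality.
Rank by basicity of the departing species: weakest base leaves most easily.
(CH₃)₂CH–N₂⁺ loses N₂: no meaningful conjugate acid; N₂ departs as an exceptionally stable neutral molecule
(CH₃)₂CH–OTf loses OTf⁻: pKₐ(CF₃SO₃H (triflic acid)) ≈ -14
(CH₃)₂CH–OMs loses OMs⁻: pKₐ(CH₃SO₃H (MsOH)) ≈ -1.9
(CH₃)₂CH–OC(O)CF₃ loses CF₃COO⁻: pKₐ(CF₃COOH) ≈ 0.2
(CH₃)₂CH–OCHO loses HCOO⁻: pKₐ(HCOOH) ≈ 3.8
(CH₃)₂CH–SCH₃ loses RS⁻: pKₐ(RSH (a thiol)) ≈ 10.5

(CH₃)₂CH–SCH₃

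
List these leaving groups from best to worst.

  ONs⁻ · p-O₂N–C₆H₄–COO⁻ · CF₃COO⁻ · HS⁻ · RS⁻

The more stable X⁻ (or X) is on its own — i.e. the weaker a base it is — the better a leaving group it makes.
ONs⁻: pKₐ(p-O₂NC₆H₄SO₃H) ≈ -3.5
CF₃COO⁻: pKₐ(CF₃COOH) ≈ 0.2
p-O₂N–C₆H₄–COO⁻: pKₐ(p-nitrobenzoic acid) ≈ 3.4
HS⁻: pKₐ(H₂S) ≈ 7
RS⁻: pKₐ(RSH (a thiol)) ≈ 10.5

ONs⁻ > CF₃COO⁻ > p-O₂N–C₆H₄–COO⁻ > HS⁻ > RS⁻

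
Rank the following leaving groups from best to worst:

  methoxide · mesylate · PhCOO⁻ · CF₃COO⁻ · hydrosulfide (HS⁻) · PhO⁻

mesylate > CF₃COO⁻ > PhCOO⁻ > hydrosulfide (HS⁻) > PhO⁻ > methoxide

The more stable X⁻ (or X) is on its own — i.e. the weaker a base it is — the better a leaving group it makes.
mesylate: pKₐ(CH₃SO₃H (MsOH)) ≈ -1.9
CF₃COO⁻: pKₐ(CF₃COOH) ≈ 0.2
PhCOO⁻: pKₐ(C₆H₅COOH) ≈ 4.2 — aryl carboxylate
hydrosulfide (HS⁻): pKₐ(H₂S) ≈ 7 — larger and more polarisable than the oxygen analogue
PhO⁻: pKₐ(C₆H₅OH (phenol)) ≈ 10
methoxide: pKₐ(CH₃OH) ≈ 15.5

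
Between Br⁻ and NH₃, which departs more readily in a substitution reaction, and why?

Br⁻ is the better leaving group.
pKₐ(HBr) ≈ -9 versus pKₐ(NH₄⁺) ≈ 9.2: Br⁻ is the much weaker base.
Weak base; good leaving group.

Br⁻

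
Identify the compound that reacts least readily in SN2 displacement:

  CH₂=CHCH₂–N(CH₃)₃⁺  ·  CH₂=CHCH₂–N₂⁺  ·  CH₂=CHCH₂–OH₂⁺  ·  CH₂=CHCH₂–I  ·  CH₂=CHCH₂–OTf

CH₂=CHCH₂–N(CH₃)₃⁺

The skeletons are identical, so relative rate is governed entirely by leaving-group ability.
Rank by basicity of the departing species: weakest base leaves most easily.
CH₂=CHCH₂–N₂⁺ loses N₂: no meaningful conjugate acid; N₂ departs as an exceptionally stable neutral molecule
CH₂=CHCH₂–OTf loses OTf⁻: pKₐ(CF₃SO₃H (triflic acid)) ≈ -14
CH₂=CHCH₂–I loses I⁻: pKₐ(HI) ≈ -10
CH₂=CHCH₂–OH₂⁺ loses H₂O: pKₐ(H₃O⁺) ≈ -1.7
CH₂=CHCH₂–N(CH₃)₃⁺ loses NR'₃: pKₐ(R'₃NH⁺) ≈ 10.7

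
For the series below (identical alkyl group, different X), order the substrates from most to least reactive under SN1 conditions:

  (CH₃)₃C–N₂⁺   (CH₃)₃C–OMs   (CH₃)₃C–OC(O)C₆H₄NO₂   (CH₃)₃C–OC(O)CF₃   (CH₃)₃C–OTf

The skeletons are identical, so relative rate is governed entirely by leaving-group ability.
A good leaving group is a weak base: the lower the pKₐ of its conjugate acid, the more readily it departs.
(CH₃)₃C–N₂⁺ loses N₂: no meaningful conjugate acid; N₂ departs as an exceptionally stable neutral molecule
(CH₃)₃C–OTf loses OTf⁻: pKₐ(CF₃SO₃H (triflic acid)) ≈ -14
(CH₃)₃C–OMs loses OMs⁻: pKₐ(CH₃SO₃H (MsOH)) ≈ -1.9
(CH₃)₃C–OC(O)CF₃ loses CF₃COO⁻: pKₐ(CF₃COOH) ≈ 0.2
(CH₃)₃C–OC(O)C₆H₄NO₂ loses p-O₂N–C₆H₄–COO⁻: pKₐ(p-nitrobenzoic acid) ≈ 3.4

(CH₃)₃C–N₂⁺ > (CH₃)₃C–OTf > (CH₃)₃C–OMs > (CH₃)₃C–OC(O)CF₃ > (CH₃)₃C–OC(O)C₆H₄NO₂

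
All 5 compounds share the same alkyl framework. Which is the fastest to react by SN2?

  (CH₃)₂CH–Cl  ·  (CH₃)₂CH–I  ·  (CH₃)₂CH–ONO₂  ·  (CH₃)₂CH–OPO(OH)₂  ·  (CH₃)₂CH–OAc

(CH₃)₂CH–I

Same R in every case — rank the leaving groups.
Leaving-group ability tracks the stability of the departed species; conjugate-acid pKₐ is the usual yardstick (lower pKₐ → better LG).
(CH₃)₂CH–I loses I⁻: pKₐ(HI) ≈ -10
(CH₃)₂CH–Cl loses Cl⁻: pKₐ(HCl) ≈ -7
(CH₃)₂CH–ONO₂ loses NO₃⁻: pKₐ(HNO₃) ≈ -1.3
(CH₃)₂CH–OPO(OH)₂ loses H₂PO₄⁻: pKₐ(H₃PO₄) ≈ 2.1
(CH₃)₂CH–OAc loses AcO⁻: pKₐ(CH₃COOH) ≈ 4.8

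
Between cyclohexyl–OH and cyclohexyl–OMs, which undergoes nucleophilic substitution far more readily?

From cyclohexyl–OH the departing group would be OH⁻ (pKₐ(H₂O) ≈ 15.7). Strong base; essentially never leaves without prior activation.
From cyclohexyl–OMs the leaving group is OMs⁻ (pKₐ(CH₃SO₃H (MsOH)) ≈ -1.9). Resonance-delocalised alkanesulfonate.
(In practice cyclohexyl–OMs is made from cyclohexyl–OH by treatment with MsCl / Et₃N, converting the hydroxyl into a mesylate.)

cyclohexyl–OMs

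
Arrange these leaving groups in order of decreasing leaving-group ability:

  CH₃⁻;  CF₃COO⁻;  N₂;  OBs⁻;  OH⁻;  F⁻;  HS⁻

N₂ > OBs⁻ > CF₃COO⁻ > F⁻ > HS⁻ > OH⁻ > CH₃⁻

Rank by basicity of the departing species: weakest base leaves most easily.
N₂: no meaningful conjugate acid; N₂ departs as an exceptionally stable neutral molecule
OBs⁻: pKₐ(p-BrC₆H₄SO₃H) ≈ -2.8 — arenesulfonate with a p-bromo substituent
CF₃COO⁻: pKₐ(CF₃COOH) ≈ 0.2
F⁻: pKₐ(HF) ≈ 3.2 — small and strongly basic; the poor halide leaving group
HS⁻: pKₐ(H₂S) ≈ 7
OH⁻: pKₐ(H₂O) ≈ 15.7 — strong base; essentially never leaves without prior activation
CH₃⁻: pKₐ(CH₄) ≈ 48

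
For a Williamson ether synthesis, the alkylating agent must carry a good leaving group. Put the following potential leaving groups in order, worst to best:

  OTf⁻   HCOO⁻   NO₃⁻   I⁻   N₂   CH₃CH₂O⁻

The more stable X⁻ (or X) is on its own — i.e. the weaker a base it is — the better a leaving group it makes.
N₂: no meaningful conjugate acid; N₂ departs as an exceptionally stable neutral molecule
OTf⁻: pKₐ(CF₃SO₃H (triflic acid)) ≈ -14 — charge spread over three oxygens and a CF₃ group; the premier leaving group in synthesis
I⁻: pKₐ(HI) ≈ -10 — large, highly polarisable; very weak base
NO₃⁻: pKₐ(HNO₃) ≈ -1.3
HCOO⁻: pKₐ(HCOOH) ≈ 3.8
CH₃CH₂O⁻: pKₐ(CH₃CH₂OH) ≈ 16 — strong base; alkoxides do not leave unassisted
Reversing gives the worst-to-best order requested.

CH₃CH₂O⁻ < HCOO⁻ < NO₃⁻ < I⁻ < OTf⁻ < N₂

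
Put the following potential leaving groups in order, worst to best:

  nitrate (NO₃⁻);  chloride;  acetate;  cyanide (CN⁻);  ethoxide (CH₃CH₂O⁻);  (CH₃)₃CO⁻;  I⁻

(CH₃)₃CO⁻ < ethoxide (CH₃CH₂O⁻) < cyanide (CN⁻) < acetate < nitrate (NO₃⁻) < chloride < I⁻

The more stable X⁻ (or X) is on its own — i.e. the weaker a base it is — the better a leaving group it makes.
I⁻: pKₐ(HI) ≈ -10
chloride: pKₐ(HCl) ≈ -7
nitrate (NO₃⁻): pKₐ(HNO₃) ≈ -1.3
acetate: pKₐ(CH₃COOH) ≈ 4.8
cyanide (CN⁻): pKₐ(HCN) ≈ 9.2
ethoxide (CH₃CH₂O⁻): pKₐ(CH₃CH₂OH) ≈ 16
(CH₃)₃CO⁻: pKₐ(t-BuOH) ≈ 18
Listed from poorest to best leaving group as asked.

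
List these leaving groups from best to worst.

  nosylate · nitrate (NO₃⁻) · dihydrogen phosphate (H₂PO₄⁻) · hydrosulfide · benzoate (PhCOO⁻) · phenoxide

nosylate > nitrate (NO₃⁻) > dihydrogen phosphate (H₂PO₄⁻) > benzoate (PhCOO⁻) > hydrosulfide > phenoxide

nosylate: pKₐ(p-O₂NC₆H₄SO₃H) ≈ -3.5
nitrate (NO₃⁻): pKₐ(HNO₃) ≈ -1.3
dihydrogen phosphate (H₂PO₄⁻): pKₐ(H₃PO₄) ≈ 2.1
benzoate (PhCOO⁻): pKₐ(C₆H₅COOH) ≈ 4.2
hydrosulfide: pKₐ(H₂S) ≈ 7
phenoxide: pKₐ(C₆H₅OH (phenol)) ≈ 10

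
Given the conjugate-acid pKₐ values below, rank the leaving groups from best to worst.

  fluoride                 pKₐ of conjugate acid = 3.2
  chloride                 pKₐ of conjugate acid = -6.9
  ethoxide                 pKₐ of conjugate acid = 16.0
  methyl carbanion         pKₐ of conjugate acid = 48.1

Lower conjugate-acid pKₐ ⇒ weaker base ⇒ better leaving group.
Sorting by the given values: chloride (-6.9), fluoride (3.2), ethoxide (16.0), methyl carbanion (48.1).

chloride > fluoride > ethoxide > methyl carbanion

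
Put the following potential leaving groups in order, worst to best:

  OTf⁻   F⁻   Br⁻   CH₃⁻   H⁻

Rank by basicity of the departing species: weakest base leaves most easily.
OTf⁻: pKₐ(CF₃SO₃H (triflic acid)) ≈ -14
Br⁻: pKₐ(HBr) ≈ -9
F⁻: pKₐ(HF) ≈ 3.2
H⁻: pKₐ(H₂) ≈ 36
CH₃⁻: pKₐ(CH₄) ≈ 48
Listed from poorest to best leaving group as asked.

CH₃⁻ < H⁻ < F⁻ < Br⁻ < OTf⁻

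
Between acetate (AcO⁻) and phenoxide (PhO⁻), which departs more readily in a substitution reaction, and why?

acetate (AcO⁻)

acetate (AcO⁻) is the better leaving group.
pKₐ(CH₃COOH) ≈ 4.8 versus pKₐ(C₆H₅OH (phenol)) ≈ 10: acetate (AcO⁻) is the much weaker base.
Resonance-stabilised but still a weak base.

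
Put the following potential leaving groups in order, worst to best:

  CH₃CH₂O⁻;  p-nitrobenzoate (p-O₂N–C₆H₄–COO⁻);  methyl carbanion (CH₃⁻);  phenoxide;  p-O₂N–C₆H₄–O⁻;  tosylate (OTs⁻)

Rank by basicity of the departing species: weakest base leaves most easily.
tosylate (OTs⁻): pKₐ(p-CH₃C₆H₄SO₃H (TsOH)) ≈ -2.8
p-nitrobenzoate (p-O₂N–C₆H₄–COO⁻): pKₐ(p-nitrobenzoic acid) ≈ 3.4
p-O₂N–C₆H₄–O⁻: pKₐ(p-nitrophenol) ≈ 7.2
phenoxide: pKₐ(C₆H₅OH (phenol)) ≈ 10
CH₃CH₂O⁻: pKₐ(CH₃CH₂OH) ≈ 16
methyl carbanion (CH₃⁻): pKₐ(CH₄) ≈ 48
Listed from poorest to best leaving group as asked.

methyl carbanion (CH₃⁻) < CH₃CH₂O⁻ < phenoxide < p-O₂N–C₆H₄–O⁻ < p-nitrobenzoate (p-O₂N–C₆H₄–COO⁻) < tosylate (OTs⁻)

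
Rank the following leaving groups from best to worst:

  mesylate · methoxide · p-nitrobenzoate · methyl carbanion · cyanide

mesylate > p-nitrobenzoate > cyanide > methoxide > methyl carbanion

Rank by basicity of the departing species: weakest base leaves most easily.
mesylate: pKₐ(CH₃SO₃H (MsOH)) ≈ -1.9
p-nitrobenzoate: pKₐ(p-nitrobenzoic acid) ≈ 3.4
cyanide: pKₐ(HCN) ≈ 9.2
methoxide: pKₐ(CH₃OH) ≈ 15.5
methyl carbanion: pKₐ(CH₄) ≈ 48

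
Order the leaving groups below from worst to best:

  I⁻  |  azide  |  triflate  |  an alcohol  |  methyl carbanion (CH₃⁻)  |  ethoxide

methyl carbanion (CH₃⁻) < ethoxide < azide < an alcohol < I⁻ < triflate

triflate: pKₐ(CF₃SO₃H (triflic acid)) ≈ -14 — charge spread over three oxygens and a CF₃ group; the premier leaving group in synthesis
I⁻: pKₐ(HI) ≈ -10 — large, highly polarisable; very weak base
an alcohol: pKₐ(R'OH₂⁺) ≈ -2.4 — neutral; leaves from a protonated ether (an oxonium ion, R–O(H)R'⁺)
azide: pKₐ(HN₃) ≈ 4.7 — linear, resonance-stabilised
ethoxide: pKₐ(CH₃CH₂OH) ≈ 16
methyl carbanion (CH₃⁻): pKₐ(CH₄) ≈ 48
Reversing gives the worst-to-best order requested.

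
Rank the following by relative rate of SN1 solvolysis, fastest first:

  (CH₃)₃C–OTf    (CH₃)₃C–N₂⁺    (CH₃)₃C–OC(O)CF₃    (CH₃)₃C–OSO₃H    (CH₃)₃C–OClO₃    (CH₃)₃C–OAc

The skeletons are identical, so relative rate is governed entirely by leaving-group ability.
A good leaving group is a weak base: the lower the pKₐ of its conjugate acid, the more readily it departs.
(CH₃)₃C–N₂⁺ loses N₂: no meaningful conjugate acid; N₂ departs as an exceptionally stable neutral molecule
(CH₃)₃C–OTf loses OTf⁻: pKₐ(CF₃SO₃H (triflic acid)) ≈ -14
(CH₃)₃C–OClO₃ loses ClO₄⁻: pKₐ(HClO₄) ≈ -10
(CH₃)₃C–OSO₃H loses HSO₄⁻: pKₐ(H₂SO₄) ≈ -3
(CH₃)₃C–OC(O)CF₃ loses CF₃COO⁻: pKₐ(CF₃COOH) ≈ 0.2
(CH₃)₃C–OAc loses AcO⁻: pKₐ(CH₃COOH) ≈ 4.8

(CH₃)₃C–N₂⁺ > (CH₃)₃C–OTf > (CH₃)₃C–OClO₃ > (CH₃)₃C–OSO₃H > (CH₃)₃C–OC(O)CF₃ > (CH₃)₃C–OAc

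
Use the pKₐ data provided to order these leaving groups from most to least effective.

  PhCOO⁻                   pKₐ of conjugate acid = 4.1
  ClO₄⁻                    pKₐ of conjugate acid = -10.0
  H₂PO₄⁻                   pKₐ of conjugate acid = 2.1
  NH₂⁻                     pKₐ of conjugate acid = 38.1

Lower conjugate-acid pKₐ ⇒ weaker base ⇒ better leaving group.
Sorting by the given values: ClO₄⁻ (-10.0), H₂PO₄⁻ (2.1), PhCOO⁻ (4.1), NH₂⁻ (38.1).

ClO₄⁻ > H₂PO₄⁻ > PhCOO⁻ > NH₂⁻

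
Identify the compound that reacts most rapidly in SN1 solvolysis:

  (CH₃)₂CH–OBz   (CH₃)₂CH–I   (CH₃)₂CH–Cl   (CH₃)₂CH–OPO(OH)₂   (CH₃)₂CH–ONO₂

(CH₃)₂CH–I

With the same alkyl group throughout, only the leaving group differentiates the rates.
Leaving-group ability tracks the stability of the departed species; conjugate-acid pKₐ is the usual yardstick (lower pKₐ → better LG).
(CH₃)₂CH–I loses I⁻: pKₐ(HI) ≈ -10
(CH₃)₂CH–Cl loses Cl⁻: pKₐ(HCl) ≈ -7
(CH₃)₂CH–ONO₂ loses NO₃⁻: pKₐ(HNO₃) ≈ -1.3
(CH₃)₂CH–OPO(OH)₂ loses H₂PO₄⁻: pKₐ(H₃PO₄) ≈ 2.1
(CH₃)₂CH–OBz loses PhCOO⁻: pKₐ(C₆H₅COOH) ≈ 4.2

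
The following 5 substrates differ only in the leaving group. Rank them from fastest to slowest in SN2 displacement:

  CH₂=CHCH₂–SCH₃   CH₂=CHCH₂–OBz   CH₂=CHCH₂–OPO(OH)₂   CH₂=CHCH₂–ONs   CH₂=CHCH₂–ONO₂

CH₂=CHCH₂–ONs > CH₂=CHCH₂–ONO₂ > CH₂=CHCH₂–OPO(OH)₂ > CH₂=CHCH₂–OBz > CH₂=CHCH₂–SCH₃

The skeletons are identical, so relative rate is governed entirely by leaving-group ability.
The more stable X⁻ (or X) is on its own — i.e. the weaker a base it is — the better a leaving group it makes.
CH₂=CHCH₂–ONs loses ONs⁻: pKₐ(p-O₂NC₆H₄SO₃H) ≈ -3.5
CH₂=CHCH₂–ONO₂ loses NO₃⁻: pKₐ(HNO₃) ≈ -1.3
CH₂=CHCH₂–OPO(OH)₂ loses H₂PO₄⁻: pKₐ(H₃PO₄) ≈ 2.1
CH₂=CHCH₂–OBz loses PhCOO⁻: pKₐ(C₆H₅COOH) ≈ 4.2
CH₂=CHCH₂–SCH₃ loses RS⁻: pKₐ(RSH (a thiol)) ≈ 10.5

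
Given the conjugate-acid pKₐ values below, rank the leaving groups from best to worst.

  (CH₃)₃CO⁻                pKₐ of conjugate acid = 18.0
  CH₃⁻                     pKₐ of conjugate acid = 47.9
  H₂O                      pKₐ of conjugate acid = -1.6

Lower conjugate-acid pKₐ ⇒ weaker base ⇒ better leaving group.
Sorting by the given values: H₂O (-1.6), (CH₃)₃CO⁻ (18.0), CH₃⁻ (47.9).

H₂O > (CH₃)₃CO⁻ > CH₃⁻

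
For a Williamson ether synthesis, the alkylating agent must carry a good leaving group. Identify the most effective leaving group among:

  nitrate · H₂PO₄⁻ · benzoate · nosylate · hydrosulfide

Rank by basicity of the departing species: weakest base leaves most easily.
nosylate: pKₐ(p-O₂NC₆H₄SO₃H) ≈ -3.5
nitrate: pKₐ(HNO₃) ≈ -1.3
H₂PO₄⁻: pKₐ(H₃PO₄) ≈ 2.1
benzoate: pKₐ(C₆H₅COOH) ≈ 4.2
hydrosulfide: pKₐ(H₂S) ≈ 7

nosylate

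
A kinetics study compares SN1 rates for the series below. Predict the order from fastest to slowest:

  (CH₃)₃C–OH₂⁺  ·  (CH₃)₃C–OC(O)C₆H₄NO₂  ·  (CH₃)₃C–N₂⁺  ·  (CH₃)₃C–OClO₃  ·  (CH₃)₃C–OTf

(CH₃)₃C–N₂⁺ > (CH₃)₃C–OTf > (CH₃)₃C–OClO₃ > (CH₃)₃C–OH₂⁺ > (CH₃)₃C–OC(O)C₆H₄NO₂

With the same alkyl group throughout, only the leaving group differentiates the rates.
The more stable X⁻ (or X) is on its own — i.e. the weaker a base it is — the better a leaving group it makes.
(CH₃)₃C–N₂⁺ loses N₂: no meaningful conjugate acid; N₂ departs as an exceptionally stable neutral molecule
(CH₃)₃C–OTf loses OTf⁻: pKₐ(CF₃SO₃H (triflic acid)) ≈ -14
(CH₃)₃C–OClO₃ loses ClO₄⁻: pKₐ(HClO₄) ≈ -10
(CH₃)₃C–OH₂⁺ loses H₂O: pKₐ(H₃O⁺) ≈ -1.7
(CH₃)₃C–OC(O)C₆H₄NO₂ loses p-O₂N–C₆H₄–COO⁻: pKₐ(p-nitrobenzoic acid) ≈ 3.4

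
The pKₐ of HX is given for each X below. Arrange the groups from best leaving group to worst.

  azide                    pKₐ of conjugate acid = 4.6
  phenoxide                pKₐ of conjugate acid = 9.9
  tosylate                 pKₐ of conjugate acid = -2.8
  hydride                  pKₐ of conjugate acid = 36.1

Lower conjugate-acid pKₐ ⇒ weaker base ⇒ better leaving group.
Sorting by the given values: tosylate (-2.8), azide (4.6), phenoxide (9.9), hydride (36.1).

tosylate > azide > phenoxide > hydride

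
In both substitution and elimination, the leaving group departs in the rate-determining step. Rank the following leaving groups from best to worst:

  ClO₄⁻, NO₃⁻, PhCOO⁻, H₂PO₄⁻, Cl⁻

ClO₄⁻ > Cl⁻ > NO₃⁻ > H₂PO₄⁻ > PhCOO⁻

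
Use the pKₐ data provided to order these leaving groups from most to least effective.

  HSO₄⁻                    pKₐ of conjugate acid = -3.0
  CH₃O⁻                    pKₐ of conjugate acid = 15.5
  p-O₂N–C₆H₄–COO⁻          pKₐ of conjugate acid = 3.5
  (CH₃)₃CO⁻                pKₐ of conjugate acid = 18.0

HSO₄⁻ > p-O₂N–C₆H₄–COO⁻ > CH₃O⁻ > (CH₃)₃CO⁻

Lower conjugate-acid pKₐ ⇒ weaker base ⇒ better leaving group.
Sorting by the given values: HSO₄⁻ (-3.0), p-O₂N–C₆H₄–COO⁻ (3.5), CH₃O⁻ (15.5), (CH₃)₃CO⁻ (18.0).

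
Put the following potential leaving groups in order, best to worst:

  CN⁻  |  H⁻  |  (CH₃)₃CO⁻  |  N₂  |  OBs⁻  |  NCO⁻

Rank by basicity of the departing species: weakest base leaves most easily.
N₂: no meaningful conjugate acid; N₂ departs as an exceptionally stable neutral molecule
OBs⁻: pKₐ(p-BrC₆H₄SO₃H) ≈ -2.8 — arenesulfonate with a p-bromo substituent
NCO⁻: pKₐ(HOCN) ≈ 3.5 — resonance between N and O
CN⁻: pKₐ(HCN) ≈ 9.2 — sp carbon stabilises the charge somewhat, but still a poor LG
(CH₃)₃CO⁻: pKₐ(t-BuOH) ≈ 18 — bulky, strongly basic alkoxide
H⁻: pKₐ(H₂) ≈ 36 — extremely strong base; leaves only in special hydride-transfer contexts

N₂ > OBs⁻ > NCO⁻ > CN⁻ > (CH₃)₃CO⁻ > H⁻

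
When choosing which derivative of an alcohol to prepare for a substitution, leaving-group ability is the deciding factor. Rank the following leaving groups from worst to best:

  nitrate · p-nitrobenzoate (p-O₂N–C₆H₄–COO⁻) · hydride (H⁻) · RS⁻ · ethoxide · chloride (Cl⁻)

A good leaving group is a weak base: the lower the pKₐ of its conjugate acid, the more readily it departs.
chloride (Cl⁻): pKₐ(HCl) ≈ -7
nitrate: pKₐ(HNO₃) ≈ -1.3 — resonance-delocalised over three oxygens
p-nitrobenzoate (p-O₂N–C₆H₄–COO⁻): pKₐ(p-nitrobenzoic acid) ≈ 3.4 — electron-withdrawing nitro group stabilises the carboxylate
RS⁻: pKₐ(RSH (a thiol)) ≈ 10.5 — moderately basic; rarely leaves without activation
ethoxide: pKₐ(CH₃CH₂OH) ≈ 16
hydride (H⁻): pKₐ(H₂) ≈ 36 — extremely strong base; leaves only in special hydride-transfer contexts
Reversing gives the worst-to-best order requested.

hydride (H⁻) < ethoxide < RS⁻ < p-nitrobenzoate (p-O₂N–C₆H₄–COO⁻) < nitrate < chloride (Cl⁻)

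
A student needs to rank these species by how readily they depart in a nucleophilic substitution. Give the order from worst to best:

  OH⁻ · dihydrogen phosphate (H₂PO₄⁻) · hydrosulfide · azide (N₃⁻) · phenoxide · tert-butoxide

dihydrogen phosphate (H₂PO₄⁻): pKₐ(H₃PO₄) ≈ 2.1
azide (N₃⁻): pKₐ(HN₃) ≈ 4.7
hydrosulfide: pKₐ(H₂S) ≈ 7 — larger and more polarisable than the oxygen analogue
phenoxide: pKₐ(C₆H₅OH (phenol)) ≈ 10 — resonance into the ring helps, but still a poor LG
OH⁻: pKₐ(H₂O) ≈ 15.7 — strong base; essentially never leaves without prior activation
tert-butoxide: pKₐ(t-BuOH) ≈ 18 — bulky, strongly basic alkoxide
Reversing gives the worst-to-best order requested.

tert-butoxide < OH⁻ < phenoxide < hydrosulfide < azide (N₃⁻) < dihydrogen phosphate (H₂PO₄⁻)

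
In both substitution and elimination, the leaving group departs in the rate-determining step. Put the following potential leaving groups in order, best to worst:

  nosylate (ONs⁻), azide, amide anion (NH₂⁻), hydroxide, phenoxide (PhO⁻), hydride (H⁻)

A good leaving group is a weak base: the lower the pKₐ of its conjugate acid, the more readily it departs.
nosylate (ONs⁻): pKₐ(p-O₂NC₆H₄SO₃H) ≈ -3.5 — p-nitro group further stabilises the sulfonate
azide: pKₐ(HN₃) ≈ 4.7
phenoxide (PhO⁻): pKₐ(C₆H₅OH (phenol)) ≈ 10 — resonance into the ring helps, but still a poor LG
hydroxide: pKₐ(H₂O) ≈ 15.7
hydride (H⁻): pKₐ(H₂) ≈ 36 — extremely strong base; leaves only in special hydride-transfer contexts
amide anion (NH₂⁻): pKₐ(NH₃) ≈ 38 — extremely strong base; never a leaving group

nosylate (ONs⁻) > azide > phenoxide (PhO⁻) > hydroxide > hydride (H⁻) > amide anion (NH₂⁻)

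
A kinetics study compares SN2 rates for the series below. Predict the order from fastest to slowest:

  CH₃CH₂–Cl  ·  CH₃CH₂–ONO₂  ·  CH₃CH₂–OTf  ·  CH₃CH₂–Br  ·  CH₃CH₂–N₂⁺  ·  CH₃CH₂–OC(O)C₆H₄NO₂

CH₃CH₂–N₂⁺ > CH₃CH₂–OTf > CH₃CH₂–Br > CH₃CH₂–Cl > CH₃CH₂–ONO₂ > CH₃CH₂–OC(O)C₆H₄NO₂

Same R in every case — rank the leaving groups.
A good leaving group is a weak base: the lower the pKₐ of its conjugate acid, the more readily it departs.
CH₃CH₂–N₂⁺ loses N₂: no meaningful conjugate acid; N₂ departs as an exceptionally stable neutral molecule
CH₃CH₂–OTf loses OTf⁻: pKₐ(CF₃SO₃H (triflic acid)) ≈ -14
CH₃CH₂–Br loses Br⁻: pKₐ(HBr) ≈ -9
CH₃CH₂–Cl loses Cl⁻: pKₐ(HCl) ≈ -7
CH₃CH₂–ONO₂ loses NO₃⁻: pKₐ(HNO₃) ≈ -1.3
CH₃CH₂–OC(O)C₆H₄NO₂ loses p-O₂N–C₆H₄–COO⁻: pKₐ(p-nitrobenzoic acid) ≈ 3.4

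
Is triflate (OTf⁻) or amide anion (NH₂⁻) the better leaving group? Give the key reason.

triflate (OTf⁻) is the better leaving group.
pKₐ(CF₃SO₃H (triflic acid)) ≈ -14 versus pKₐ(NH₃) ≈ 38: triflate (OTf⁻) is the much weaker base.
Charge spread over three oxygens and a CF₃ group; the premier leaving group in synthesis.

triflate (OTf⁻)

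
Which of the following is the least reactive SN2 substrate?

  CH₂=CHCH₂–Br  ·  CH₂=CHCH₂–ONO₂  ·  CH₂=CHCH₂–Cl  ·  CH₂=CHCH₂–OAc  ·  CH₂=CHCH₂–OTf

The skeletons are identical, so relative rate is governed entirely by leaving-group ability.
A good leaving group is a weak base: the lower the pKₐ of its conjugate acid, the more readily it departs.
CH₂=CHCH₂–OTf loses OTf⁻: pKₐ(CF₃SO₃H (triflic acid)) ≈ -14
CH₂=CHCH₂–Br loses Br⁻: pKₐ(HBr) ≈ -9
CH₂=CHCH₂–Cl loses Cl⁻: pKₐ(HCl) ≈ -7
CH₂=CHCH₂–ONO₂ loses NO₃⁻: pKₐ(HNO₃) ≈ -1.3
CH₂=CHCH₂–OAc loses AcO⁻: pKₐ(CH₃COOH) ≈ 4.8

CH₂=CHCH₂–OAc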